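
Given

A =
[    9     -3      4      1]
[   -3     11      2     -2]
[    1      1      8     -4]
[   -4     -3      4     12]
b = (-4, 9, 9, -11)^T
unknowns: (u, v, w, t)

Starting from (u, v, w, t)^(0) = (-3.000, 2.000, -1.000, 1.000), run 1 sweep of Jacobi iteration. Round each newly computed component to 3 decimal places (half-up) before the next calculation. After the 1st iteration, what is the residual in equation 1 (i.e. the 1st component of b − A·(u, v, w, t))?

-13.829

Iteration 1:
  u = (-4 - (-3)·2.000 - (4)·-1.000 - (1)·1.000) / (9) = 0.556
  v = (9 - (-3)·-3.000 - (2)·-1.000 - (-2)·1.000) / (11) = 0.364
  w = (9 - (1)·-3.000 - (1)·2.000 - (-4)·1.000) / (8) = 1.750
  t = (-11 - (-4)·-3.000 - (-3)·2.000 - (4)·-1.000) / (12) = -1.083
Residual b − A·x = (-13.829, 0.998, -10.252, -1.688)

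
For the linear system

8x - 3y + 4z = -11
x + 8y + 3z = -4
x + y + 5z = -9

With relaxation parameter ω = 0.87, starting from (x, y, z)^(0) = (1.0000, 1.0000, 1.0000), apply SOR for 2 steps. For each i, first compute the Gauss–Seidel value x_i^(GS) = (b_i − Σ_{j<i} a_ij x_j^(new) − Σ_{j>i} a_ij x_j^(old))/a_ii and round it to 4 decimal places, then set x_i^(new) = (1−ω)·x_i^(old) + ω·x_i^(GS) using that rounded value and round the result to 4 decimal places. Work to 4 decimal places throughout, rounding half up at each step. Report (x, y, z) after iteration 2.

(-1.0156, -0.0168, -1.5351)

Iteration 1:
  x: GS value = (-11 - (-3)·1.0000 - (4)·1.0000) / (8) = -1.5000;  x ← (1−ω)·1.0000 + ω·-1.5000 = -1.1750
  y: GS value = (-4 - (1)·-1.1750 - (3)·1.0000) / (8) = -0.7281;  y ← (1−ω)·1.0000 + ω·-0.7281 = -0.5034
  z: GS value = (-9 - (1)·-1.1750 - (1)·-0.5034) / (5) = -1.4643;  z ← (1−ω)·1.0000 + ω·-1.4643 = -1.1439
Iteration 2:
  x: GS value = (-11 - (-3)·-0.5034 - (4)·-1.1439) / (8) = -0.9918;  x ← (1−ω)·-1.1750 + ω·-0.9918 = -1.0156
  y: GS value = (-4 - (1)·-1.0156 - (3)·-1.1439) / (8) = 0.0559;  y ← (1−ω)·-0.5034 + ω·0.0559 = -0.0168
  z: GS value = (-9 - (1)·-1.0156 - (1)·-0.0168) / (5) = -1.5935;  z ← (1−ω)·-1.1439 + ω·-1.5935 = -1.5351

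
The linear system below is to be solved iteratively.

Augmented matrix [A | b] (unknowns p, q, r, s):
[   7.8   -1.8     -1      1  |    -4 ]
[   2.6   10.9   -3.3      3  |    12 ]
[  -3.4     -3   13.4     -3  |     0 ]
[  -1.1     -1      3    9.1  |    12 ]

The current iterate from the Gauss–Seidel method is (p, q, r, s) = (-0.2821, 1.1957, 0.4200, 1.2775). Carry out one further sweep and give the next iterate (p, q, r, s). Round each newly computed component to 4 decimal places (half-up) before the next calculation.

(-0.3468, 0.9592, 0.4128, 1.2461)

One sweep:
  p = (-4 - (-1.8)·1.1957 - (-1)·0.4200 - (1)·1.2775) / (7.8) = -0.3468
  q = (12 - (2.6)·-0.3468 - (-3.3)·0.4200 - (3)·1.2775) / (10.9) = 0.9592
  r = (0 - (-3.4)·-0.3468 - (-3)·0.9592 - (-3)·1.2775) / (13.4) = 0.4128
  s = (12 - (-1.1)·-0.3468 - (-1)·0.9592 - (3)·0.4128) / (9.1) = 1.2461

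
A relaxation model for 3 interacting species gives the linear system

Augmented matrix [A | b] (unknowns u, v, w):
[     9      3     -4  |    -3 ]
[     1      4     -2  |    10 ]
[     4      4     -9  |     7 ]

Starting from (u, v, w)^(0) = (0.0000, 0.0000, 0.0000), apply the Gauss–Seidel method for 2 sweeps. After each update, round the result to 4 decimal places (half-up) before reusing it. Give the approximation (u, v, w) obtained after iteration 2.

Iteration 1:
  u = (-3 - (3)·0.0000 - (-4)·0.0000) / (9) = -0.3333
  v = (10 - (1)·-0.3333 - (-2)·0.0000) / (4) = 2.5833
  w = (7 - (4)·-0.3333 - (4)·2.5833) / (-9) = 0.2222
Iteration 2:
  u = (-3 - (3)·2.5833 - (-4)·0.2222) / (9) = -1.0957
  v = (10 - (1)·-1.0957 - (-2)·0.2222) / (4) = 2.8850
  w = (7 - (4)·-1.0957 - (4)·2.8850) / (-9) = 0.0175

(-1.0957, 2.8850, 0.0175)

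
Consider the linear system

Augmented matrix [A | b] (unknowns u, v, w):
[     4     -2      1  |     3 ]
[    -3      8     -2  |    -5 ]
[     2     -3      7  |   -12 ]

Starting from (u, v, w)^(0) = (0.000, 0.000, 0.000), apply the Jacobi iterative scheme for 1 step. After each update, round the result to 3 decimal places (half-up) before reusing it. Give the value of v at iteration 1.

Iteration 1:
  u = (3 - (-2)·0.000 - (1)·0.000) / (4) = 0.750
  v = (-5 - (-3)·0.000 - (-2)·0.000) / (8) = -0.625
  w = (-12 - (2)·0.000 - (-3)·0.000) / (7) = -1.714

-0.625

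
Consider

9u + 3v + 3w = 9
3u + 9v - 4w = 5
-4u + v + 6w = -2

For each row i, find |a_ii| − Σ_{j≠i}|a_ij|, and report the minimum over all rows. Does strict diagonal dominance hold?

1

row 1: |9| − (3+3) = 3
row 2: |9| − (3+4) = 2
row 3: |6| − (4+1) = 1
minimum over rows = 1 → strictly diagonally dominant (convergence guaranteed)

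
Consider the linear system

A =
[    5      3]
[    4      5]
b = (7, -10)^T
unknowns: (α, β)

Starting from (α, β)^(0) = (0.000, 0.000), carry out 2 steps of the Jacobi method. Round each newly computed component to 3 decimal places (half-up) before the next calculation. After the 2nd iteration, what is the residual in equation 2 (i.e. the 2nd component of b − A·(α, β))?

-4.800

Iteration 1:
  α = (7 - (3)·0.000) / (5) = 1.400
  β = (-10 - (4)·0.000) / (5) = -2.000
Iteration 2:
  α = (7 - (3)·-2.000) / (5) = 2.600
  β = (-10 - (4)·1.400) / (5) = -3.120
Residual b − A·x = (3.360, -4.800)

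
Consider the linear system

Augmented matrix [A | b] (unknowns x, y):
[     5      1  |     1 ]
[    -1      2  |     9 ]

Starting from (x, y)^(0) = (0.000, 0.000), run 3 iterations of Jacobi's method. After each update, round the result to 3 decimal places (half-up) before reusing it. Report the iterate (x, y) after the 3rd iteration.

Iteration 1:
  x = (1 - (1)·0.000) / (5) = 0.200
  y = (9 - (-1)·0.000) / (2) = 4.500
Iteration 2:
  x = (1 - (1)·4.500) / (5) = -0.700
  y = (9 - (-1)·0.200) / (2) = 4.600
Iteration 3:
  x = (1 - (1)·4.600) / (5) = -0.720
  y = (9 - (-1)·-0.700) / (2) = 4.150

(-0.720, 4.150)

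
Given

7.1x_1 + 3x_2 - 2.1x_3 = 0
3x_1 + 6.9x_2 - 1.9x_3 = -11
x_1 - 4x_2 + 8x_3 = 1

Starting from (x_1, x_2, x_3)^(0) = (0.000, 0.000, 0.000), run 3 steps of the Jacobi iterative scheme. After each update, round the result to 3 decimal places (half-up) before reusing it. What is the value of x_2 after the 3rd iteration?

-2.088

Iteration 1:
  x_1 = (0 - (3)·0.000 - (-2.1)·0.000) / (7.1) = 0.000
  x_2 = (-11 - (3)·0.000 - (-1.9)·0.000) / (6.9) = -1.594
  x_3 = (1 - (1)·0.000 - (-4)·0.000) / (8) = 0.125
Iteration 2:
  x_1 = (0 - (3)·-1.594 - (-2.1)·0.125) / (7.1) = 0.710
  x_2 = (-11 - (3)·0.000 - (-1.9)·0.125) / (6.9) = -1.560
  x_3 = (1 - (1)·0.000 - (-4)·-1.594) / (8) = -0.672
Iteration 3:
  x_1 = (0 - (3)·-1.560 - (-2.1)·-0.672) / (7.1) = 0.460
  x_2 = (-11 - (3)·0.710 - (-1.9)·-0.672) / (6.9) = -2.088
  x_3 = (1 - (1)·0.710 - (-4)·-1.560) / (8) = -0.744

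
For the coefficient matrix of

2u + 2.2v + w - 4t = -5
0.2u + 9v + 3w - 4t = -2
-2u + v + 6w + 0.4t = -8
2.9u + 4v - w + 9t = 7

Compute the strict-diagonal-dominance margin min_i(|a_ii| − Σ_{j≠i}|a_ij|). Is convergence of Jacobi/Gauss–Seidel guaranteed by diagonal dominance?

-5.2

row 1: |2| − (2.2+1+4) = -5.2
row 2: |9| − (0.2+3+4) = 1.8
row 3: |6| − (2+1+0.4) = 2.6
row 4: |9| − (2.9+4+1) = 1.1
minimum over rows = -5.2 → not strictly diagonally dominant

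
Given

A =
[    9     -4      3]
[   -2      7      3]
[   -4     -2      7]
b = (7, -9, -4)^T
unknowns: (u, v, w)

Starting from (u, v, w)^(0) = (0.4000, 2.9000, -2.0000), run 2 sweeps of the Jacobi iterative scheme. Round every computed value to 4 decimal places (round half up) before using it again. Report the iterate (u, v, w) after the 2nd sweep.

(0.4762, -0.7129, 0.9007)

Iteration 1:
  u = (7 - (-4)·2.9000 - (3)·-2.0000) / (9) = 2.7333
  v = (-9 - (-2)·0.4000 - (3)·-2.0000) / (7) = -0.3143
  w = (-4 - (-4)·0.4000 - (-2)·2.9000) / (7) = 0.4857
Iteration 2:
  u = (7 - (-4)·-0.3143 - (3)·0.4857) / (9) = 0.4762
  v = (-9 - (-2)·2.7333 - (3)·0.4857) / (7) = -0.7129
  w = (-4 - (-4)·2.7333 - (-2)·-0.3143) / (7) = 0.9007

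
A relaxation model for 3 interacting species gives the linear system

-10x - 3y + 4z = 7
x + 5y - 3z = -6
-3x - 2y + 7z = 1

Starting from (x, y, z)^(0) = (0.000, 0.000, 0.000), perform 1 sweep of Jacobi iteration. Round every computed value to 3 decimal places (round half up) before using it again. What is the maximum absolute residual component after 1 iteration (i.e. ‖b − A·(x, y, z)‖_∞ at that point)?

4.501

Iteration 1:
  x = (7 - (-3)·0.000 - (4)·0.000) / (-10) = -0.700
  y = (-6 - (1)·0.000 - (-3)·0.000) / (5) = -1.200
  z = (1 - (-3)·0.000 - (-2)·0.000) / (7) = 0.143
Residual b − A·x = (-4.172, 1.129, -4.501); ∞-norm = 4.501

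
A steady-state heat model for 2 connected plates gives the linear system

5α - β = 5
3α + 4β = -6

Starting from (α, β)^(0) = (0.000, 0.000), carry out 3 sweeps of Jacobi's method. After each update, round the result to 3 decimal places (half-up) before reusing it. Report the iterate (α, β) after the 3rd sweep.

Iteration 1:
  α = (5 - (-1)·0.000) / (5) = 1.000
  β = (-6 - (3)·0.000) / (4) = -1.500
Iteration 2:
  α = (5 - (-1)·-1.500) / (5) = 0.700
  β = (-6 - (3)·1.000) / (4) = -2.250
Iteration 3:
  α = (5 - (-1)·-2.250) / (5) = 0.550
  β = (-6 - (3)·0.700) / (4) = -2.025

(0.550, -2.025)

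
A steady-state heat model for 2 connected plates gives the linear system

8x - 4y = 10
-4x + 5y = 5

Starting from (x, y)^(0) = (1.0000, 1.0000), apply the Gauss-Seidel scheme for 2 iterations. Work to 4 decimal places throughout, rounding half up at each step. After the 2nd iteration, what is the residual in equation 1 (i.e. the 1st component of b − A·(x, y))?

Iteration 1:
  x = (10 - (-4)·1.0000) / (8) = 1.7500
  y = (5 - (-4)·1.7500) / (5) = 2.4000
Iteration 2:
  x = (10 - (-4)·2.4000) / (8) = 2.4500
  y = (5 - (-4)·2.4500) / (5) = 2.9600
Residual b − A·x = (2.2400, 0.0000)

2.2400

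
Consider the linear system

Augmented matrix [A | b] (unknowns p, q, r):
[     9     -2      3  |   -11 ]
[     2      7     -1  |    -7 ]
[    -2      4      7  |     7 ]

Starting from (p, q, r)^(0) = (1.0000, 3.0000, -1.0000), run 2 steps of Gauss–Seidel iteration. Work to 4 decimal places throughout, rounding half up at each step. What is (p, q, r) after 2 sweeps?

(-1.9799, -0.2124, 0.5557)

Iteration 1:
  p = (-11 - (-2)·3.0000 - (3)·-1.0000) / (9) = -0.2222
  q = (-7 - (2)·-0.2222 - (-1)·-1.0000) / (7) = -1.0794
  r = (7 - (-2)·-0.2222 - (4)·-1.0794) / (7) = 1.5533
Iteration 2:
  p = (-11 - (-2)·-1.0794 - (3)·1.5533) / (9) = -1.9799
  q = (-7 - (2)·-1.9799 - (-1)·1.5533) / (7) = -0.2124
  r = (7 - (-2)·-1.9799 - (4)·-0.2124) / (7) = 0.5557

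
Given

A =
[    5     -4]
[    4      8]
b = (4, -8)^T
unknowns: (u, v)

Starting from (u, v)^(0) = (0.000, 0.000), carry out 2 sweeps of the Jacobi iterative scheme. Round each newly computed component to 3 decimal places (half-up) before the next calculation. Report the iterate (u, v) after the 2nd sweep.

(0.000, -1.400)

Iteration 1:
  u = (4 - (-4)·0.000) / (5) = 0.800
  v = (-8 - (4)·0.000) / (8) = -1.000
Iteration 2:
  u = (4 - (-4)·-1.000) / (5) = 0.000
  v = (-8 - (4)·0.800) / (8) = -1.400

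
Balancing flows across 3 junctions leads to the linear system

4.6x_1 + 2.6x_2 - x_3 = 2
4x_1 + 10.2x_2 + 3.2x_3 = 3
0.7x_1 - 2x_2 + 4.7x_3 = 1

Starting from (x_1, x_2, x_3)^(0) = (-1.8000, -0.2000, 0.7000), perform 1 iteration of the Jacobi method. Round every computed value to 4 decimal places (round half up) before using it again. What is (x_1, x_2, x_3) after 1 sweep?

Iteration 1:
  x_1 = (2 - (2.6)·-0.2000 - (-1)·0.7000) / (4.6) = 0.7000
  x_2 = (3 - (4)·-1.8000 - (3.2)·0.7000) / (10.2) = 0.7804
  x_3 = (1 - (0.7)·-1.8000 - (-2)·-0.2000) / (4.7) = 0.3957

(0.7000, 0.7804, 0.3957)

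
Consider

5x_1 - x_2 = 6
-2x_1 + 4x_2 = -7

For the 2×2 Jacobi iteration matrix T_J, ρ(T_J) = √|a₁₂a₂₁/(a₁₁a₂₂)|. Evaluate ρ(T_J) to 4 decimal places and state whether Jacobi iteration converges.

a₁₂a₂₁/(a₁₁a₂₂) = (-1)·(-2) / ((5)·(4)) = 0.100000
ρ = √|0.100000| = √0.100000 = 0.3162
ρ < 1, so Jacobi converges

0.3162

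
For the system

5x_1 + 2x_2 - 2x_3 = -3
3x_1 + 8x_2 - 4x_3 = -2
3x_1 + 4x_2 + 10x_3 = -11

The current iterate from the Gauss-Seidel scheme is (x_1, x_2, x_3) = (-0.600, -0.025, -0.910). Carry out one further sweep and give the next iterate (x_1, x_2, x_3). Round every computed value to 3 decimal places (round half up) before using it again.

One sweep:
  x_1 = (-3 - (2)·-0.025 - (-2)·-0.910) / (5) = -0.954
  x_2 = (-2 - (3)·-0.954 - (-4)·-0.910) / (8) = -0.347
  x_3 = (-11 - (3)·-0.954 - (4)·-0.347) / (10) = -0.675

(-0.954, -0.347, -0.675)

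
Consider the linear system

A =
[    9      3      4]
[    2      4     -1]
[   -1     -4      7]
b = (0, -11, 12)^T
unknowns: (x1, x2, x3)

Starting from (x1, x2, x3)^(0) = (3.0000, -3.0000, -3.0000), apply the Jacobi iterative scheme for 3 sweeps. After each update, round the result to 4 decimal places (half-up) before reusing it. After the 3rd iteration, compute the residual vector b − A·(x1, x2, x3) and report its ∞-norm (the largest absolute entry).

Iteration 1:
  x1 = (0 - (3)·-3.0000 - (4)·-3.0000) / (9) = 2.3333
  x2 = (-11 - (2)·3.0000 - (-1)·-3.0000) / (4) = -5.0000
  x3 = (12 - (-1)·3.0000 - (-4)·-3.0000) / (7) = 0.4286
Iteration 2:
  x1 = (0 - (3)·-5.0000 - (4)·0.4286) / (9) = 1.4762
  x2 = (-11 - (2)·2.3333 - (-1)·0.4286) / (4) = -3.8095
  x3 = (12 - (-1)·2.3333 - (-4)·-5.0000) / (7) = -0.8095
Iteration 3:
  x1 = (0 - (3)·-3.8095 - (4)·-0.8095) / (9) = 1.6296
  x2 = (-11 - (2)·1.4762 - (-1)·-0.8095) / (4) = -3.6905
  x3 = (12 - (-1)·1.4762 - (-4)·-3.8095) / (7) = -0.2517
Residual b − A·x = (-2.5881, 0.2511, 0.6295); ∞-norm = 2.5881

2.5881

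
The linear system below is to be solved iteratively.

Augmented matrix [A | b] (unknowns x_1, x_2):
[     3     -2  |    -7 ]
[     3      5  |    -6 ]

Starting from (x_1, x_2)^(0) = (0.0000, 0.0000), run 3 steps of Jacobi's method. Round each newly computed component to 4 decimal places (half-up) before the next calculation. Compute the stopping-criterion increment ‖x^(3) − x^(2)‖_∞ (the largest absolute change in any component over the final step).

Iteration 1:
  x_1 = (-7 - (-2)·0.0000) / (3) = -2.3333
  x_2 = (-6 - (3)·0.0000) / (5) = -1.2000
Iteration 2:
  x_1 = (-7 - (-2)·-1.2000) / (3) = -3.1333
  x_2 = (-6 - (3)·-2.3333) / (5) = 0.2000
Iteration 3:
  x_1 = (-7 - (-2)·0.2000) / (3) = -2.2000
  x_2 = (-6 - (3)·-3.1333) / (5) = 0.6800
Change: (0.9333, 0.4800) → max |·| = 0.9333

0.9333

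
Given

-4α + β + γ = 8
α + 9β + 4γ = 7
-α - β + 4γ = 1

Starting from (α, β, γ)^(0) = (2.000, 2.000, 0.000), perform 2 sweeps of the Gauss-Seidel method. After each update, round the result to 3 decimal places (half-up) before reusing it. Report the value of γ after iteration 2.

Iteration 1:
  α = (8 - (1)·2.000 - (1)·0.000) / (-4) = -1.500
  β = (7 - (1)·-1.500 - (4)·0.000) / (9) = 0.944
  γ = (1 - (-1)·-1.500 - (-1)·0.944) / (4) = 0.111
Iteration 2:
  α = (8 - (1)·0.944 - (1)·0.111) / (-4) = -1.736
  β = (7 - (1)·-1.736 - (4)·0.111) / (9) = 0.921
  γ = (1 - (-1)·-1.736 - (-1)·0.921) / (4) = 0.046

0.046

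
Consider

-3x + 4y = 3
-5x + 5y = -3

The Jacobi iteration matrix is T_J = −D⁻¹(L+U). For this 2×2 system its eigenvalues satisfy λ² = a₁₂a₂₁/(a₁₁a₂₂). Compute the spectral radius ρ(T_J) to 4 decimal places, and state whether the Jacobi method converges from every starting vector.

a₁₂a₂₁/(a₁₁a₂₂) = (4)·(-5) / ((-3)·(5)) = 1.333333
ρ = √|1.333333| = √1.333333 = 1.1547
ρ > 1, so Jacobi diverges

1.1547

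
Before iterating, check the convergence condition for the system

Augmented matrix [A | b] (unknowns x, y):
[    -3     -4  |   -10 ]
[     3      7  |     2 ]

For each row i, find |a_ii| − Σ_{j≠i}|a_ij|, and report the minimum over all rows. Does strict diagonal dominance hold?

row 1: |-3| − (4) = -1
row 2: |7| − (3) = 4
minimum over rows = -1 → not strictly diagonally dominant

-1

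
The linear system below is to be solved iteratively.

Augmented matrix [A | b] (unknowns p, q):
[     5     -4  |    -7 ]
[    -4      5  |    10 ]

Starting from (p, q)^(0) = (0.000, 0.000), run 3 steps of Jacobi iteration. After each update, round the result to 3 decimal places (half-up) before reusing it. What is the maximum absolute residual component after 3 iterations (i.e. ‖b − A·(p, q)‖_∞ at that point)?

Iteration 1:
  p = (-7 - (-4)·0.000) / (5) = -1.400
  q = (10 - (-4)·0.000) / (5) = 2.000
Iteration 2:
  p = (-7 - (-4)·2.000) / (5) = 0.200
  q = (10 - (-4)·-1.400) / (5) = 0.880
Iteration 3:
  p = (-7 - (-4)·0.880) / (5) = -0.696
  q = (10 - (-4)·0.200) / (5) = 2.160
Residual b − A·x = (5.120, -3.584); ∞-norm = 5.120

5.120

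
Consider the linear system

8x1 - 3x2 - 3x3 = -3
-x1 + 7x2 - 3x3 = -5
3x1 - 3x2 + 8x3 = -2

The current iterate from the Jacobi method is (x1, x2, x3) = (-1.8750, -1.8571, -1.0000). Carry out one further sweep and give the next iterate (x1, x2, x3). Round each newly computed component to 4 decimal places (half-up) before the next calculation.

(-1.4464, -1.4107, -0.2433)

One sweep:
  x1 = (-3 - (-3)·-1.8571 - (-3)·-1.0000) / (8) = -1.4464
  x2 = (-5 - (-1)·-1.8750 - (-3)·-1.0000) / (7) = -1.4107
  x3 = (-2 - (3)·-1.8750 - (-3)·-1.8571) / (8) = -0.2433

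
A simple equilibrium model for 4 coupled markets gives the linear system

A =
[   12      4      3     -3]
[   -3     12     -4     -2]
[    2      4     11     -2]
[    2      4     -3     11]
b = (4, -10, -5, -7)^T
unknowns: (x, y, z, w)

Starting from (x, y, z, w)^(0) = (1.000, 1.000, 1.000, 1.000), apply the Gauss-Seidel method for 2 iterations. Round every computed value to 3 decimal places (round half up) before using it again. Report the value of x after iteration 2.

Iteration 1:
  x = (4 - (4)·1.000 - (3)·1.000 - (-3)·1.000) / (12) = 0.000
  y = (-10 - (-3)·0.000 - (-4)·1.000 - (-2)·1.000) / (12) = -0.333
  z = (-5 - (2)·0.000 - (4)·-0.333 - (-2)·1.000) / (11) = -0.152
  w = (-7 - (2)·0.000 - (4)·-0.333 - (-3)·-0.152) / (11) = -0.557
Iteration 2:
  x = (4 - (4)·-0.333 - (3)·-0.152 - (-3)·-0.557) / (12) = 0.343
  y = (-10 - (-3)·0.343 - (-4)·-0.152 - (-2)·-0.557) / (12) = -0.891
  z = (-5 - (2)·0.343 - (4)·-0.891 - (-2)·-0.557) / (11) = -0.294
  w = (-7 - (2)·0.343 - (4)·-0.891 - (-3)·-0.294) / (11) = -0.455

0.343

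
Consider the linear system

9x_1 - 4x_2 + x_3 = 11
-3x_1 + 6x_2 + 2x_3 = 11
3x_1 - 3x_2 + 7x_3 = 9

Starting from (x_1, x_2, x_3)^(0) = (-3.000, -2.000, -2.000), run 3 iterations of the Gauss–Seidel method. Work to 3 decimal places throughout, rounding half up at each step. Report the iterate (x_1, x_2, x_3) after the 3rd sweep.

Iteration 1:
  x_1 = (11 - (-4)·-2.000 - (1)·-2.000) / (9) = 0.556
  x_2 = (11 - (-3)·0.556 - (2)·-2.000) / (6) = 2.778
  x_3 = (9 - (3)·0.556 - (-3)·2.778) / (7) = 2.238
Iteration 2:
  x_1 = (11 - (-4)·2.778 - (1)·2.238) / (9) = 2.208
  x_2 = (11 - (-3)·2.208 - (2)·2.238) / (6) = 2.191
  x_3 = (9 - (3)·2.208 - (-3)·2.191) / (7) = 1.278
Iteration 3:
  x_1 = (11 - (-4)·2.191 - (1)·1.278) / (9) = 2.054
  x_2 = (11 - (-3)·2.054 - (2)·1.278) / (6) = 2.434
  x_3 = (9 - (3)·2.054 - (-3)·2.434) / (7) = 1.449

(2.054, 2.434, 1.449)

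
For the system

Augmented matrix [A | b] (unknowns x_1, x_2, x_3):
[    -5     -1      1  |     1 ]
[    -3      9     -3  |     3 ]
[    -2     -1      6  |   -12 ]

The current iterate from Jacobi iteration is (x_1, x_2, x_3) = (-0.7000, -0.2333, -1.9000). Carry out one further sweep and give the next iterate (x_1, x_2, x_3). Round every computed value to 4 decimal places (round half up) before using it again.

One sweep:
  x_1 = (1 - (-1)·-0.2333 - (1)·-1.9000) / (-5) = -0.5333
  x_2 = (3 - (-3)·-0.7000 - (-3)·-1.9000) / (9) = -0.5333
  x_3 = (-12 - (-2)·-0.7000 - (-1)·-0.2333) / (6) = -2.2722

(-0.5333, -0.5333, -2.2722)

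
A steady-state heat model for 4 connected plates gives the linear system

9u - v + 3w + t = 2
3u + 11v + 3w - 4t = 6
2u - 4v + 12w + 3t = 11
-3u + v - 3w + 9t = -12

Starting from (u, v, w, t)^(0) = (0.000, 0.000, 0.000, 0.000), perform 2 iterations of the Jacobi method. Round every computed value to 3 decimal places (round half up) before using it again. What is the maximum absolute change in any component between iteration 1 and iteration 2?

0.795

Iteration 1:
  u = (2 - (-1)·0.000 - (3)·0.000 - (1)·0.000) / (9) = 0.222
  v = (6 - (3)·0.000 - (3)·0.000 - (-4)·0.000) / (11) = 0.545
  w = (11 - (2)·0.000 - (-4)·0.000 - (3)·0.000) / (12) = 0.917
  t = (-12 - (-3)·0.000 - (1)·0.000 - (-3)·0.000) / (9) = -1.333
Iteration 2:
  u = (2 - (-1)·0.545 - (3)·0.917 - (1)·-1.333) / (9) = 0.125
  v = (6 - (3)·0.222 - (3)·0.917 - (-4)·-1.333) / (11) = -0.250
  w = (11 - (2)·0.222 - (-4)·0.545 - (3)·-1.333) / (12) = 1.395
  t = (-12 - (-3)·0.222 - (1)·0.545 - (-3)·0.917) / (9) = -1.014
Change: (-0.097, -0.795, 0.478, 0.319) → max |·| = 0.795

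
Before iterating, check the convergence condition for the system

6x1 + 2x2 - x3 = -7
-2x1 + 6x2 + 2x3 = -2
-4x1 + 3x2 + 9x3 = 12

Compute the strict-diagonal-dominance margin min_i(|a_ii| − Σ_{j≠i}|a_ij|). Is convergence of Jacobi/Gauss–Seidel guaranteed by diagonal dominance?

2

row 1: |6| − (2+1) = 3
row 2: |6| − (2+2) = 2
row 3: |9| − (4+3) = 2
minimum over rows = 2 → strictly diagonally dominant (convergence guaranteed)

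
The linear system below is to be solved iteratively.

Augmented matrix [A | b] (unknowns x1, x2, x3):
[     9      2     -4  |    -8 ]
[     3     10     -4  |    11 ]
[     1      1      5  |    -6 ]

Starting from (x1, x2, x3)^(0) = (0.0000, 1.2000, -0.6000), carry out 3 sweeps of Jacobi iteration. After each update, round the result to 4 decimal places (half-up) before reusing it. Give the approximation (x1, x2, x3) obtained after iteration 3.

Iteration 1:
  x1 = (-8 - (2)·1.2000 - (-4)·-0.6000) / (9) = -1.4222
  x2 = (11 - (3)·0.0000 - (-4)·-0.6000) / (10) = 0.8600
  x3 = (-6 - (1)·0.0000 - (1)·1.2000) / (5) = -1.4400
Iteration 2:
  x1 = (-8 - (2)·0.8600 - (-4)·-1.4400) / (9) = -1.7200
  x2 = (11 - (3)·-1.4222 - (-4)·-1.4400) / (10) = 0.9507
  x3 = (-6 - (1)·-1.4222 - (1)·0.8600) / (5) = -1.0876
Iteration 3:
  x1 = (-8 - (2)·0.9507 - (-4)·-1.0876) / (9) = -1.5835
  x2 = (11 - (3)·-1.7200 - (-4)·-1.0876) / (10) = 1.1810
  x3 = (-6 - (1)·-1.7200 - (1)·0.9507) / (5) = -1.0461

(-1.5835, 1.1810, -1.0461)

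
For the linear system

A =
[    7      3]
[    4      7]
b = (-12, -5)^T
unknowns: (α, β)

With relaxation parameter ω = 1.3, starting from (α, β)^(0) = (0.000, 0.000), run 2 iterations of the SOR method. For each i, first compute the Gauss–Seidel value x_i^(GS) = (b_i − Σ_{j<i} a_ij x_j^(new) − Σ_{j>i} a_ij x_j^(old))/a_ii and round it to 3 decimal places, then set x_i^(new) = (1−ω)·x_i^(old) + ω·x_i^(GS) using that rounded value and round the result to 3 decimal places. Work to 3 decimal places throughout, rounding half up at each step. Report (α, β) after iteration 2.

(-1.965, 0.314)

Iteration 1:
  α: GS value = (-12 - (3)·0.000) / (7) = -1.714;  α ← (1−ω)·0.000 + ω·-1.714 = -2.228
  β: GS value = (-5 - (4)·-2.228) / (7) = 0.559;  β ← (1−ω)·0.000 + ω·0.559 = 0.727
Iteration 2:
  α: GS value = (-12 - (3)·0.727) / (7) = -2.026;  α ← (1−ω)·-2.228 + ω·-2.026 = -1.965
  β: GS value = (-5 - (4)·-1.965) / (7) = 0.409;  β ← (1−ω)·0.727 + ω·0.409 = 0.314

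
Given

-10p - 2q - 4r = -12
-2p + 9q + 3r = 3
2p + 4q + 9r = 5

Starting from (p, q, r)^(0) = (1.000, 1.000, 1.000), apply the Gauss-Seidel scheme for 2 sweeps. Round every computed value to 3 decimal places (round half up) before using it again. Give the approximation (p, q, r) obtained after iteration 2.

(1.028, 0.441, 0.131)

Iteration 1:
  p = (-12 - (-2)·1.000 - (-4)·1.000) / (-10) = 0.600
  q = (3 - (-2)·0.600 - (3)·1.000) / (9) = 0.133
  r = (5 - (2)·0.600 - (4)·0.133) / (9) = 0.363
Iteration 2:
  p = (-12 - (-2)·0.133 - (-4)·0.363) / (-10) = 1.028
  q = (3 - (-2)·1.028 - (3)·0.363) / (9) = 0.441
  r = (5 - (2)·1.028 - (4)·0.441) / (9) = 0.131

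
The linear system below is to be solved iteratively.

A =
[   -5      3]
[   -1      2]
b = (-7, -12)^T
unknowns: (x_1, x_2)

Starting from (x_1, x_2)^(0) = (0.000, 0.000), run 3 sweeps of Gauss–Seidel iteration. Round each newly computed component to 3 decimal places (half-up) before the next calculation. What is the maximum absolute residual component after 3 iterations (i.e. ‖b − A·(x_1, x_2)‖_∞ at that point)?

1.431

Iteration 1:
  x_1 = (-7 - (3)·0.000) / (-5) = 1.400
  x_2 = (-12 - (-1)·1.400) / (2) = -5.300
Iteration 2:
  x_1 = (-7 - (3)·-5.300) / (-5) = -1.780
  x_2 = (-12 - (-1)·-1.780) / (2) = -6.890
Iteration 3:
  x_1 = (-7 - (3)·-6.890) / (-5) = -2.734
  x_2 = (-12 - (-1)·-2.734) / (2) = -7.367
Residual b − A·x = (1.431, 0.000); ∞-norm = 1.431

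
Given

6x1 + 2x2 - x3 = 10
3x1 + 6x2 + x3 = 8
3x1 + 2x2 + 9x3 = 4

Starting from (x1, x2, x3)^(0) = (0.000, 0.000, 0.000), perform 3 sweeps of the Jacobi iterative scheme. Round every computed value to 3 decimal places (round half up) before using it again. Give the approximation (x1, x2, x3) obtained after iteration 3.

(1.457, 0.753, -0.082)

Iteration 1:
  x1 = (10 - (2)·0.000 - (-1)·0.000) / (6) = 1.667
  x2 = (8 - (3)·0.000 - (1)·0.000) / (6) = 1.333
  x3 = (4 - (3)·0.000 - (2)·0.000) / (9) = 0.444
Iteration 2:
  x1 = (10 - (2)·1.333 - (-1)·0.444) / (6) = 1.296
  x2 = (8 - (3)·1.667 - (1)·0.444) / (6) = 0.426
  x3 = (4 - (3)·1.667 - (2)·1.333) / (9) = -0.407
Iteration 3:
  x1 = (10 - (2)·0.426 - (-1)·-0.407) / (6) = 1.457
  x2 = (8 - (3)·1.296 - (1)·-0.407) / (6) = 0.753
  x3 = (4 - (3)·1.296 - (2)·0.426) / (9) = -0.082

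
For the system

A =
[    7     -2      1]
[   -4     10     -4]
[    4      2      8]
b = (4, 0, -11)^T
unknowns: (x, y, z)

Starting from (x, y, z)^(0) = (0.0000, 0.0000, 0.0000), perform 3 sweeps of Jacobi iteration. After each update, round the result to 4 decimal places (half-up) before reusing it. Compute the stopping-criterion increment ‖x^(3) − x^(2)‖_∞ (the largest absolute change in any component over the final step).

0.0511

Iteration 1:
  x = (4 - (-2)·0.0000 - (1)·0.0000) / (7) = 0.5714
  y = (0 - (-4)·0.0000 - (-4)·0.0000) / (10) = 0.0000
  z = (-11 - (4)·0.0000 - (2)·0.0000) / (8) = -1.3750
Iteration 2:
  x = (4 - (-2)·0.0000 - (1)·-1.3750) / (7) = 0.7679
  y = (0 - (-4)·0.5714 - (-4)·-1.3750) / (10) = -0.3214
  z = (-11 - (4)·0.5714 - (2)·0.0000) / (8) = -1.6607
Iteration 3:
  x = (4 - (-2)·-0.3214 - (1)·-1.6607) / (7) = 0.7168
  y = (0 - (-4)·0.7679 - (-4)·-1.6607) / (10) = -0.3571
  z = (-11 - (4)·0.7679 - (2)·-0.3214) / (8) = -1.6786
Change: (-0.0511, -0.0357, -0.0179) → max |·| = 0.0511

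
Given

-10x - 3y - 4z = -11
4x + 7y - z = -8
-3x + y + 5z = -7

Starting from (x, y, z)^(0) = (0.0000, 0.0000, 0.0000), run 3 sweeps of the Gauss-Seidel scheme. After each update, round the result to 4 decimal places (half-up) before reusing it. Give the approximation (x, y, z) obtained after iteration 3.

Iteration 1:
  x = (-11 - (-3)·0.0000 - (-4)·0.0000) / (-10) = 1.1000
  y = (-8 - (4)·1.1000 - (-1)·0.0000) / (7) = -1.7714
  z = (-7 - (-3)·1.1000 - (1)·-1.7714) / (5) = -0.3857
Iteration 2:
  x = (-11 - (-3)·-1.7714 - (-4)·-0.3857) / (-10) = 1.7857
  y = (-8 - (4)·1.7857 - (-1)·-0.3857) / (7) = -2.2184
  z = (-7 - (-3)·1.7857 - (1)·-2.2184) / (5) = 0.1151
Iteration 3:
  x = (-11 - (-3)·-2.2184 - (-4)·0.1151) / (-10) = 1.7195
  y = (-8 - (4)·1.7195 - (-1)·0.1151) / (7) = -2.1090
  z = (-7 - (-3)·1.7195 - (1)·-2.1090) / (5) = 0.0535

(1.7195, -2.1090, 0.0535)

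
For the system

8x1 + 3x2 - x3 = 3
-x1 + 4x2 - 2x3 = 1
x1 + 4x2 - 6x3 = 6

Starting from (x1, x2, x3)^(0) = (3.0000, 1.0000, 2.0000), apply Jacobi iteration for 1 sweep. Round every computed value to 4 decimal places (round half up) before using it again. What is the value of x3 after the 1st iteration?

Iteration 1:
  x1 = (3 - (3)·1.0000 - (-1)·2.0000) / (8) = 0.2500
  x2 = (1 - (-1)·3.0000 - (-2)·2.0000) / (4) = 2.0000
  x3 = (6 - (1)·3.0000 - (4)·1.0000) / (-6) = 0.1667

0.1667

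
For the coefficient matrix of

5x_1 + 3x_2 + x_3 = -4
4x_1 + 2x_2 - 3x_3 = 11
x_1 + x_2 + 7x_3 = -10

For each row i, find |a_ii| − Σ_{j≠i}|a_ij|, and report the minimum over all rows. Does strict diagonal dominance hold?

row 1: |5| − (3+1) = 1
row 2: |2| − (4+3) = -5
row 3: |7| − (1+1) = 5
minimum over rows = -5 → not strictly diagonally dominant

-5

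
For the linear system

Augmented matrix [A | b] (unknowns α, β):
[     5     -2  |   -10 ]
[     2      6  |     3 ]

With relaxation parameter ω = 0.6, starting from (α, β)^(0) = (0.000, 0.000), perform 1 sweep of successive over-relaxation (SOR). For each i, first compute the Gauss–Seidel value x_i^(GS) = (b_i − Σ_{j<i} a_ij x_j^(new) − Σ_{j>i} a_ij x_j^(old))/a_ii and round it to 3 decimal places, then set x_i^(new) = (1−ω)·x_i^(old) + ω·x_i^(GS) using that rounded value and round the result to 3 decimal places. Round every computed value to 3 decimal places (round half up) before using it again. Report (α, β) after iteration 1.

Iteration 1:
  α: GS value = (-10 - (-2)·0.000) / (5) = -2.000;  α ← (1−ω)·0.000 + ω·-2.000 = -1.200
  β: GS value = (3 - (2)·-1.200) / (6) = 0.900;  β ← (1−ω)·0.000 + ω·0.900 = 0.540

(-1.200, 0.540)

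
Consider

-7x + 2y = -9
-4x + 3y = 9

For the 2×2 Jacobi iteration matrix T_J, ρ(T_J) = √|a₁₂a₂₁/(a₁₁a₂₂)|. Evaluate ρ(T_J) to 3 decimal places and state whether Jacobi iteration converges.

0.617

a₁₂a₂₁/(a₁₁a₂₂) = (2)·(-4) / ((-7)·(3)) = 0.380952
ρ = √|0.380952| = √0.380952 = 0.617
ρ < 1, so Jacobi converges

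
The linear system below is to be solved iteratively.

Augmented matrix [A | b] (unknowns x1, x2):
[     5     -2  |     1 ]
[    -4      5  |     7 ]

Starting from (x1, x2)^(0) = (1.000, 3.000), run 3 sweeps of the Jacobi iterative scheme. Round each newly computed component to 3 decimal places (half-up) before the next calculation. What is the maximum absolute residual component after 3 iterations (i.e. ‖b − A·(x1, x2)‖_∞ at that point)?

Iteration 1:
  x1 = (1 - (-2)·3.000) / (5) = 1.400
  x2 = (7 - (-4)·1.000) / (5) = 2.200
Iteration 2:
  x1 = (1 - (-2)·2.200) / (5) = 1.080
  x2 = (7 - (-4)·1.400) / (5) = 2.520
Iteration 3:
  x1 = (1 - (-2)·2.520) / (5) = 1.208
  x2 = (7 - (-4)·1.080) / (5) = 2.264
Residual b − A·x = (-0.512, 0.512); ∞-norm = 0.512

0.512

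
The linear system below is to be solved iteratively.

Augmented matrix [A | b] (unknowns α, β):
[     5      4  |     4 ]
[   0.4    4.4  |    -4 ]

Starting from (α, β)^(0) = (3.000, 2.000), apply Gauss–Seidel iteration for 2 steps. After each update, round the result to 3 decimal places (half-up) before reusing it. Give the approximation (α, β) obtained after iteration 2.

Iteration 1:
  α = (4 - (4)·2.000) / (5) = -0.800
  β = (-4 - (0.4)·-0.800) / (4.4) = -0.836
Iteration 2:
  α = (4 - (4)·-0.836) / (5) = 1.469
  β = (-4 - (0.4)·1.469) / (4.4) = -1.043

(1.469, -1.043)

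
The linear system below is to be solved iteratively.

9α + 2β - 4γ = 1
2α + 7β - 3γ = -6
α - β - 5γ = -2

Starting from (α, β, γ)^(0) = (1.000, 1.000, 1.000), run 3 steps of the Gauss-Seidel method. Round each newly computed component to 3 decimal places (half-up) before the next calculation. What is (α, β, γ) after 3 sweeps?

Iteration 1:
  α = (1 - (2)·1.000 - (-4)·1.000) / (9) = 0.333
  β = (-6 - (2)·0.333 - (-3)·1.000) / (7) = -0.524
  γ = (-2 - (1)·0.333 - (-1)·-0.524) / (-5) = 0.571
Iteration 2:
  α = (1 - (2)·-0.524 - (-4)·0.571) / (9) = 0.481
  β = (-6 - (2)·0.481 - (-3)·0.571) / (7) = -0.750
  γ = (-2 - (1)·0.481 - (-1)·-0.750) / (-5) = 0.646
Iteration 3:
  α = (1 - (2)·-0.750 - (-4)·0.646) / (9) = 0.565
  β = (-6 - (2)·0.565 - (-3)·0.646) / (7) = -0.742
  γ = (-2 - (1)·0.565 - (-1)·-0.742) / (-5) = 0.661

(0.565, -0.742, 0.661)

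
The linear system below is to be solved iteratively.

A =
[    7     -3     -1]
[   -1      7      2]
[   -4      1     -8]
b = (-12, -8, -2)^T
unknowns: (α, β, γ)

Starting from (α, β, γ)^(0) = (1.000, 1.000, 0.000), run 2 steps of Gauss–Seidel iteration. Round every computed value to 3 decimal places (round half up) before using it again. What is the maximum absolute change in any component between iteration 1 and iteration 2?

0.893

Iteration 1:
  α = (-12 - (-3)·1.000 - (-1)·0.000) / (7) = -1.286
  β = (-8 - (-1)·-1.286 - (2)·0.000) / (7) = -1.327
  γ = (-2 - (-4)·-1.286 - (1)·-1.327) / (-8) = 0.727
Iteration 2:
  α = (-12 - (-3)·-1.327 - (-1)·0.727) / (7) = -2.179
  β = (-8 - (-1)·-2.179 - (2)·0.727) / (7) = -1.662
  γ = (-2 - (-4)·-2.179 - (1)·-1.662) / (-8) = 1.132
Change: (-0.893, -0.335, 0.405) → max |·| = 0.893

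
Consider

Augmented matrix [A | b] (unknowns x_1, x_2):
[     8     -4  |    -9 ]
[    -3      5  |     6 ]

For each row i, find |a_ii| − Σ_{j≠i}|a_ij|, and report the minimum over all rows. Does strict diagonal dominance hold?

2

row 1: |8| − (4) = 4
row 2: |5| − (3) = 2
minimum over rows = 2 → strictly diagonally dominant (convergence guaranteed)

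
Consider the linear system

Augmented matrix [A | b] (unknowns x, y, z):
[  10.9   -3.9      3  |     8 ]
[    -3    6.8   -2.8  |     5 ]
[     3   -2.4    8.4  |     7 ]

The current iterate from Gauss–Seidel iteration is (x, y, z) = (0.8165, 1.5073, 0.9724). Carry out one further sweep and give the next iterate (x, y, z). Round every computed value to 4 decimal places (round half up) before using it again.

One sweep:
  x = (8 - (-3.9)·1.5073 - (3)·0.9724) / (10.9) = 1.0056
  y = (5 - (-3)·1.0056 - (-2.8)·0.9724) / (6.8) = 1.5793
  z = (7 - (3)·1.0056 - (-2.4)·1.5793) / (8.4) = 0.9254

(1.0056, 1.5793, 0.9254)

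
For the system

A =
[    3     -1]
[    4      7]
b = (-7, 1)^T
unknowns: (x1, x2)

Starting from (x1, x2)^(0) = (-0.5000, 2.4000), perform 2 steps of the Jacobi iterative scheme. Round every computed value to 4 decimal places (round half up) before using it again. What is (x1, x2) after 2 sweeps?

Iteration 1:
  x1 = (-7 - (-1)·2.4000) / (3) = -1.5333
  x2 = (1 - (4)·-0.5000) / (7) = 0.4286
Iteration 2:
  x1 = (-7 - (-1)·0.4286) / (3) = -2.1905
  x2 = (1 - (4)·-1.5333) / (7) = 1.0190

(-2.1905, 1.0190)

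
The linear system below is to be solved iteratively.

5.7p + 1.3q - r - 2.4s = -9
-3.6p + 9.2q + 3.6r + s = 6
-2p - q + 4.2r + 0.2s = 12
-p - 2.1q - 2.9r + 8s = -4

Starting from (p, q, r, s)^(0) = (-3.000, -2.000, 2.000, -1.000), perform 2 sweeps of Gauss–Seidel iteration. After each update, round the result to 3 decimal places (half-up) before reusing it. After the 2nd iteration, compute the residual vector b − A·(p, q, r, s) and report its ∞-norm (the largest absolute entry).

0.119

Iteration 1:
  p = (-9 - (1.3)·-2.000 - (-1)·2.000 - (-2.4)·-1.000) / (5.7) = -1.193
  q = (6 - (-3.6)·-1.193 - (3.6)·2.000 - (1)·-1.000) / (9.2) = -0.489
  r = (12 - (-2)·-1.193 - (-1)·-0.489 - (0.2)·-1.000) / (4.2) = 2.220
  s = (-4 - (-1)·-1.193 - (-2.1)·-0.489 - (-2.9)·2.220) / (8) = 0.027
Iteration 2:
  p = (-9 - (1.3)·-0.489 - (-1)·2.220 - (-2.4)·0.027) / (5.7) = -1.067
  q = (6 - (-3.6)·-1.067 - (3.6)·2.220 - (1)·0.027) / (9.2) = -0.637
  r = (12 - (-2)·-1.067 - (-1)·-0.637 - (0.2)·0.027) / (4.2) = 2.196
  s = (-4 - (-1)·-1.067 - (-2.1)·-0.637 - (-2.9)·2.196) / (8) = -0.005
Residual b − A·x = (0.094, 0.119, 0.007, 0.004); ∞-norm = 0.119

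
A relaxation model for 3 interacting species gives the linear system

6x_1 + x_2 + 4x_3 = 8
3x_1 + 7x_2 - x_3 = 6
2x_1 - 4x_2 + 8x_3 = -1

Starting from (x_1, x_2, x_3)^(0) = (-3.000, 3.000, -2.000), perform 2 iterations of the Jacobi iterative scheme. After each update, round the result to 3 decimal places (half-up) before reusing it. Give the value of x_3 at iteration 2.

Iteration 1:
  x_1 = (8 - (1)·3.000 - (4)·-2.000) / (6) = 2.167
  x_2 = (6 - (3)·-3.000 - (-1)·-2.000) / (7) = 1.857
  x_3 = (-1 - (2)·-3.000 - (-4)·3.000) / (8) = 2.125
Iteration 2:
  x_1 = (8 - (1)·1.857 - (4)·2.125) / (6) = -0.393
  x_2 = (6 - (3)·2.167 - (-1)·2.125) / (7) = 0.232
  x_3 = (-1 - (2)·2.167 - (-4)·1.857) / (8) = 0.262

0.262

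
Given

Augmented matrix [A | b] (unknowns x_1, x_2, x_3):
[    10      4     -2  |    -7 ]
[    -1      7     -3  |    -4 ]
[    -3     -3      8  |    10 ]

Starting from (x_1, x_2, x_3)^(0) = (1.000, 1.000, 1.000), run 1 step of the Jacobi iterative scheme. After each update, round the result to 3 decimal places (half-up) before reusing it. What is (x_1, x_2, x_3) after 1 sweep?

(-0.900, 0.000, 2.000)

Iteration 1:
  x_1 = (-7 - (4)·1.000 - (-2)·1.000) / (10) = -0.900
  x_2 = (-4 - (-1)·1.000 - (-3)·1.000) / (7) = 0.000
  x_3 = (10 - (-3)·1.000 - (-3)·1.000) / (8) = 2.000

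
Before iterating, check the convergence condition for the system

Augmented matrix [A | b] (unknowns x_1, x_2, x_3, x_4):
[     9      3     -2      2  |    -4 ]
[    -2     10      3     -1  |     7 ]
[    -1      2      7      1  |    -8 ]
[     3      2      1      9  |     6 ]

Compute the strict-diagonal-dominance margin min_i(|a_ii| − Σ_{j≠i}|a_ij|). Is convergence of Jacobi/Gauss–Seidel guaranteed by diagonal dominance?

2

row 1: |9| − (3+2+2) = 2
row 2: |10| − (2+3+1) = 4
row 3: |7| − (1+2+1) = 3
row 4: |9| − (3+2+1) = 3
minimum over rows = 2 → strictly diagonally dominant (convergence guaranteed)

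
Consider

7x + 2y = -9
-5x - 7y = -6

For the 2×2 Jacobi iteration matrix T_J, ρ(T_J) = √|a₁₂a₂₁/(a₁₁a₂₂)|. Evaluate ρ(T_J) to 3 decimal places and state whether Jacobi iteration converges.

a₁₂a₂₁/(a₁₁a₂₂) = (2)·(-5) / ((7)·(-7)) = 0.204082
ρ = √|0.204082| = √0.204082 = 0.452
ρ < 1, so Jacobi converges

0.452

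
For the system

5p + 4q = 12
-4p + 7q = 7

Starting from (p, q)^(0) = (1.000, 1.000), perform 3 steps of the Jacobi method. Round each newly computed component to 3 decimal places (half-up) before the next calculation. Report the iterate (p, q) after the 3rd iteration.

(0.869, 1.653)

Iteration 1:
  p = (12 - (4)·1.000) / (5) = 1.600
  q = (7 - (-4)·1.000) / (7) = 1.571
Iteration 2:
  p = (12 - (4)·1.571) / (5) = 1.143
  q = (7 - (-4)·1.600) / (7) = 1.914
Iteration 3:
  p = (12 - (4)·1.914) / (5) = 0.869
  q = (7 - (-4)·1.143) / (7) = 1.653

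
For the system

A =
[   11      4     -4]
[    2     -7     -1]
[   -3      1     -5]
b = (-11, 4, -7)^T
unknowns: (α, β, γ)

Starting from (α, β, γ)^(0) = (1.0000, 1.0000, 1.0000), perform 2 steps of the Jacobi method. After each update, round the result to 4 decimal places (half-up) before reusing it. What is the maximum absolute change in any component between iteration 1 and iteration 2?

0.9143

Iteration 1:
  α = (-11 - (4)·1.0000 - (-4)·1.0000) / (11) = -1.0000
  β = (4 - (2)·1.0000 - (-1)·1.0000) / (-7) = -0.4286
  γ = (-7 - (-3)·1.0000 - (1)·1.0000) / (-5) = 1.0000
Iteration 2:
  α = (-11 - (4)·-0.4286 - (-4)·1.0000) / (11) = -0.4805
  β = (4 - (2)·-1.0000 - (-1)·1.0000) / (-7) = -1.0000
  γ = (-7 - (-3)·-1.0000 - (1)·-0.4286) / (-5) = 1.9143
Change: (0.5195, -0.5714, 0.9143) → max |·| = 0.9143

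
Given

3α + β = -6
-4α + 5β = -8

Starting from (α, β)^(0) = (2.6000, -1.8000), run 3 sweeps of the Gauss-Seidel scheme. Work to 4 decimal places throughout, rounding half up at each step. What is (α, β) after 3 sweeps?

Iteration 1:
  α = (-6 - (1)·-1.8000) / (3) = -1.4000
  β = (-8 - (-4)·-1.4000) / (5) = -2.7200
Iteration 2:
  α = (-6 - (1)·-2.7200) / (3) = -1.0933
  β = (-8 - (-4)·-1.0933) / (5) = -2.4746
Iteration 3:
  α = (-6 - (1)·-2.4746) / (3) = -1.1751
  β = (-8 - (-4)·-1.1751) / (5) = -2.5401

(-1.1751, -2.5401)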